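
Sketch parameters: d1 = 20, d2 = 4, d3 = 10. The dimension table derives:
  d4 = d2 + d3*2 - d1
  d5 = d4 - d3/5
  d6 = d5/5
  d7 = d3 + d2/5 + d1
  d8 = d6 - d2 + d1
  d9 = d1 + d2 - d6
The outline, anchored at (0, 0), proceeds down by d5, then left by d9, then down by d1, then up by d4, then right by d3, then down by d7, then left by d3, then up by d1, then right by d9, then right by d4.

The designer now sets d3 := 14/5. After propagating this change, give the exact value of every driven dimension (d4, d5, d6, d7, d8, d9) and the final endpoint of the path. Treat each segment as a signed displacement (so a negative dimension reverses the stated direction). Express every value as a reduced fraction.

Apply edit: d3 := 14/5
  d4 = d2 + d3*2 - d1 = -52/5
  d5 = d4 - d3/5 = -274/25
  d6 = d5/5 = -274/125
  d7 = d3 + d2/5 + d1 = 118/5
  d8 = d6 - d2 + d1 = 1726/125
  d9 = d1 + d2 - d6 = 3274/125
Walk from origin (0, 0):
  seg 1: down by d5 = -274/25 → (0, 274/25)
  seg 2: left by d9 = 3274/125 → (-3274/125, 274/25)
  seg 3: down by d1 = 20 → (-3274/125, -226/25)
  seg 4: up by d4 = -52/5 → (-3274/125, -486/25)
  seg 5: right by d3 = 14/5 → (-2924/125, -486/25)
  seg 6: down by d7 = 118/5 → (-2924/125, -1076/25)
  seg 7: left by d3 = 14/5 → (-3274/125, -1076/25)
  seg 8: up by d1 = 20 → (-3274/125, -576/25)
  seg 9: right by d9 = 3274/125 → (0, -576/25)
  seg 10: right by d4 = -52/5 → (-52/5, -576/25)

d4 = -52/5
d5 = -274/25
d6 = -274/125
d7 = 118/5
d8 = 1726/125
d9 = 3274/125
endpoint = (-52/5, -576/25)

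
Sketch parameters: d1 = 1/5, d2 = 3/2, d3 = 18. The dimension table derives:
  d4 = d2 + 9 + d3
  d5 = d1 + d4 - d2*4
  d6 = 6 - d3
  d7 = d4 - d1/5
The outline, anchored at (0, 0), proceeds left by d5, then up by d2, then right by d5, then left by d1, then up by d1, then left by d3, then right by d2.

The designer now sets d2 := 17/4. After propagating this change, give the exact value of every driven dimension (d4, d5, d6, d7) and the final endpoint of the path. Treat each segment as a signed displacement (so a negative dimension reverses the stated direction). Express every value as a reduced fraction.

Apply edit: d2 := 17/4
  d4 = d2 + 9 + d3 = 125/4
  d5 = d1 + d4 - d2*4 = 289/20
  d6 = 6 - d3 = -12
  d7 = d4 - d1/5 = 3121/100
Walk from origin (0, 0):
  seg 1: left by d5 = 289/20 → (-289/20, 0)
  seg 2: up by d2 = 17/4 → (-289/20, 17/4)
  seg 3: right by d5 = 289/20 → (0, 17/4)
  seg 4: left by d1 = 1/5 → (-1/5, 17/4)
  seg 5: up by d1 = 1/5 → (-1/5, 89/20)
  seg 6: left by d3 = 18 → (-91/5, 89/20)
  seg 7: right by d2 = 17/4 → (-279/20, 89/20)

d4 = 125/4
d5 = 289/20
d6 = -12
d7 = 3121/100
endpoint = (-279/20, 89/20)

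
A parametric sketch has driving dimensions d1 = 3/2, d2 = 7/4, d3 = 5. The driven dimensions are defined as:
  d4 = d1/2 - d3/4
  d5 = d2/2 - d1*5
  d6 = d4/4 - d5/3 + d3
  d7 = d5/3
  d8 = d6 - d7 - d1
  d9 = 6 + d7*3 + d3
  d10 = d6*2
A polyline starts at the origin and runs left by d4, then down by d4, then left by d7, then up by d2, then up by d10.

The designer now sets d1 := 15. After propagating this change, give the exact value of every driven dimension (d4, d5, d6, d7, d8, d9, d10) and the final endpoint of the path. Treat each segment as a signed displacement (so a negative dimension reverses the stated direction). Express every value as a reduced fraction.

Apply edit: d1 := 15
  d4 = d1/2 - d3/4 = 25/4
  d5 = d2/2 - d1*5 = -593/8
  d6 = d4/4 - d5/3 + d3 = 1501/48
  d7 = d5/3 = -593/24
  d8 = d6 - d7 - d1 = 1967/48
  d9 = 6 + d7*3 + d3 = -505/8
  d10 = d6*2 = 1501/24
Walk from origin (0, 0):
  seg 1: left by d4 = 25/4 → (-25/4, 0)
  seg 2: down by d4 = 25/4 → (-25/4, -25/4)
  seg 3: left by d7 = -593/24 → (443/24, -25/4)
  seg 4: up by d2 = 7/4 → (443/24, -9/2)
  seg 5: up by d10 = 1501/24 → (443/24, 1393/24)

d4 = 25/4
d5 = -593/8
d6 = 1501/48
d7 = -593/24
d8 = 1967/48
d9 = -505/8
d10 = 1501/24
endpoint = (443/24, 1393/24)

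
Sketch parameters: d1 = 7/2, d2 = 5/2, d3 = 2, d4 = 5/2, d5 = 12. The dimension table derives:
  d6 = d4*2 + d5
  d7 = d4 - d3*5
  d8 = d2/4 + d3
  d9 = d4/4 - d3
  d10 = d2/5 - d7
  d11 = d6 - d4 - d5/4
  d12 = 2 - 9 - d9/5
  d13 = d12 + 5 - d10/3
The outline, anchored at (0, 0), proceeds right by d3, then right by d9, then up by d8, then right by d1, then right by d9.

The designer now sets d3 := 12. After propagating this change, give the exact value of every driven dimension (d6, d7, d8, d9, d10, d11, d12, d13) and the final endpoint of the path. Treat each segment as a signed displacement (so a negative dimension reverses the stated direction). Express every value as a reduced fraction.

Apply edit: d3 := 12
  d6 = d4*2 + d5 = 17
  d7 = d4 - d3*5 = -115/2
  d8 = d2/4 + d3 = 101/8
  d9 = d4/4 - d3 = -91/8
  d10 = d2/5 - d7 = 58
  d11 = d6 - d4 - d5/4 = 23/2
  d12 = 2 - 9 - d9/5 = -189/40
  d13 = d12 + 5 - d10/3 = -2287/120
Walk from origin (0, 0):
  seg 1: right by d3 = 12 → (12, 0)
  seg 2: right by d9 = -91/8 → (5/8, 0)
  seg 3: up by d8 = 101/8 → (5/8, 101/8)
  seg 4: right by d1 = 7/2 → (33/8, 101/8)
  seg 5: right by d9 = -91/8 → (-29/4, 101/8)

d6 = 17
d7 = -115/2
d8 = 101/8
d9 = -91/8
d10 = 58
d11 = 23/2
d12 = -189/40
d13 = -2287/120
endpoint = (-29/4, 101/8)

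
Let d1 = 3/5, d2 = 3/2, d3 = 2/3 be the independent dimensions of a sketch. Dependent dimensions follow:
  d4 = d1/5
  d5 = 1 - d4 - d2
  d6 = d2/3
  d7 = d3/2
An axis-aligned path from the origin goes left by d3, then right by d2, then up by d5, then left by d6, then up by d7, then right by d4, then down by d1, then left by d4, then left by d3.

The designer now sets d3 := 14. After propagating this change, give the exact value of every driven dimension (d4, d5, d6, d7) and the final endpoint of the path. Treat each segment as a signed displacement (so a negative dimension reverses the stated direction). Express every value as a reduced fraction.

Apply edit: d3 := 14
  d4 = d1/5 = 3/25
  d5 = 1 - d4 - d2 = -31/50
  d6 = d2/3 = 1/2
  d7 = d3/2 = 7
Walk from origin (0, 0):
  seg 1: left by d3 = 14 → (-14, 0)
  seg 2: right by d2 = 3/2 → (-25/2, 0)
  seg 3: up by d5 = -31/50 → (-25/2, -31/50)
  seg 4: left by d6 = 1/2 → (-13, -31/50)
  seg 5: up by d7 = 7 → (-13, 319/50)
  seg 6: right by d4 = 3/25 → (-322/25, 319/50)
  seg 7: down by d1 = 3/5 → (-322/25, 289/50)
  seg 8: left by d4 = 3/25 → (-13, 289/50)
  seg 9: left by d3 = 14 → (-27, 289/50)

d4 = 3/25
d5 = -31/50
d6 = 1/2
d7 = 7
endpoint = (-27, 289/50)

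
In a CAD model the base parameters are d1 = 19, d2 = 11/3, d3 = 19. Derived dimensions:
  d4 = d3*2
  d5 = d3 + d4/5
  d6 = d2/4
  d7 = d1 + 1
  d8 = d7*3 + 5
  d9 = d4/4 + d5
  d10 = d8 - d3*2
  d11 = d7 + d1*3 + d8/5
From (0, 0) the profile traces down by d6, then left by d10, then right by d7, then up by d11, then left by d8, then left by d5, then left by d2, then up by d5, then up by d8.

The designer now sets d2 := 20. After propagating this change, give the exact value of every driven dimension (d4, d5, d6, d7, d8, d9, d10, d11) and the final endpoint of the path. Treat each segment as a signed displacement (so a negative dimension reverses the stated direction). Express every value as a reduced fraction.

d4 = 38
d5 = 133/5
d6 = 5
d7 = 20
d8 = 65
d9 = 361/10
d10 = 27
d11 = 90
endpoint = (-593/5, 883/5)

Apply edit: d2 := 20
  d4 = d3*2 = 38
  d5 = d3 + d4/5 = 133/5
  d6 = d2/4 = 5
  d7 = d1 + 1 = 20
  d8 = d7*3 + 5 = 65
  d9 = d4/4 + d5 = 361/10
  d10 = d8 - d3*2 = 27
  d11 = d7 + d1*3 + d8/5 = 90
Walk from origin (0, 0):
  seg 1: down by d6 = 5 → (0, -5)
  seg 2: left by d10 = 27 → (-27, -5)
  seg 3: right by d7 = 20 → (-7, -5)
  seg 4: up by d11 = 90 → (-7, 85)
  seg 5: left by d8 = 65 → (-72, 85)
  seg 6: left by d5 = 133/5 → (-493/5, 85)
  seg 7: left by d2 = 20 → (-593/5, 85)
  seg 8: up by d5 = 133/5 → (-593/5, 558/5)
  seg 9: up by d8 = 65 → (-593/5, 883/5)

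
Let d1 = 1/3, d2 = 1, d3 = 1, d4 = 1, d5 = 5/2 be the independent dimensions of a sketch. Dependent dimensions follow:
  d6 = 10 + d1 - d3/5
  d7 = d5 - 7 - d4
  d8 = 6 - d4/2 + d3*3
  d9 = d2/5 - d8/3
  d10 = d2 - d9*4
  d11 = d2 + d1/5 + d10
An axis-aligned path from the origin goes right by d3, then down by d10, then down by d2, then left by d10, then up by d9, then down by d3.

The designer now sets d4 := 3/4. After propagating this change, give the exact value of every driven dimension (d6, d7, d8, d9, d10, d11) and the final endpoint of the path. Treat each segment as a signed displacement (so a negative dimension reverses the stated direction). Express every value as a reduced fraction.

d6 = 152/15
d7 = -21/4
d8 = 69/8
d9 = -107/40
d10 = 117/10
d11 = 383/30
endpoint = (-107/10, -131/8)

Apply edit: d4 := 3/4
  d6 = 10 + d1 - d3/5 = 152/15
  d7 = d5 - 7 - d4 = -21/4
  d8 = 6 - d4/2 + d3*3 = 69/8
  d9 = d2/5 - d8/3 = -107/40
  d10 = d2 - d9*4 = 117/10
  d11 = d2 + d1/5 + d10 = 383/30
Walk from origin (0, 0):
  seg 1: right by d3 = 1 → (1, 0)
  seg 2: down by d10 = 117/10 → (1, -117/10)
  seg 3: down by d2 = 1 → (1, -127/10)
  seg 4: left by d10 = 117/10 → (-107/10, -127/10)
  seg 5: up by d9 = -107/40 → (-107/10, -123/8)
  seg 6: down by d3 = 1 → (-107/10, -131/8)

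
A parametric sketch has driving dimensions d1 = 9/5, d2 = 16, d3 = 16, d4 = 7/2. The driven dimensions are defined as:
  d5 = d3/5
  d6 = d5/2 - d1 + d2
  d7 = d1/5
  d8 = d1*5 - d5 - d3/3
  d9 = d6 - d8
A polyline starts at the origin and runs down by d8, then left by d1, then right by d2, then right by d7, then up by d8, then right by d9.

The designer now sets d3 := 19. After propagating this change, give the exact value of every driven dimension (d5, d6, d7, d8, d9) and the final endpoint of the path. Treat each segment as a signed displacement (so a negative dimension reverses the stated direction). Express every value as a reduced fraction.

d5 = 19/5
d6 = 161/10
d7 = 9/25
d8 = -17/15
d9 = 517/30
endpoint = (4769/150, 0)

Apply edit: d3 := 19
  d5 = d3/5 = 19/5
  d6 = d5/2 - d1 + d2 = 161/10
  d7 = d1/5 = 9/25
  d8 = d1*5 - d5 - d3/3 = -17/15
  d9 = d6 - d8 = 517/30
Walk from origin (0, 0):
  seg 1: down by d8 = -17/15 → (0, 17/15)
  seg 2: left by d1 = 9/5 → (-9/5, 17/15)
  seg 3: right by d2 = 16 → (71/5, 17/15)
  seg 4: right by d7 = 9/25 → (364/25, 17/15)
  seg 5: up by d8 = -17/15 → (364/25, 0)
  seg 6: right by d9 = 517/30 → (4769/150, 0)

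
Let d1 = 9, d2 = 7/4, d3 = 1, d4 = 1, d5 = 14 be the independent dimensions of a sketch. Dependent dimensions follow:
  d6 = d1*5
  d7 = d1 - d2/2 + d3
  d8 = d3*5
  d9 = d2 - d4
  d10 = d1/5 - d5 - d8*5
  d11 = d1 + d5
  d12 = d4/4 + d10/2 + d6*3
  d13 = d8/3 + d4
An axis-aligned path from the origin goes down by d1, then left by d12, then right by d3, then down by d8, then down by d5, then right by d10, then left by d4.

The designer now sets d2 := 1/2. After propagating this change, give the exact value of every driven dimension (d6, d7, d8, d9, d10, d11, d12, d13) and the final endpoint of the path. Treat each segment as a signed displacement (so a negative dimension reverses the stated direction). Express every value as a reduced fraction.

Apply edit: d2 := 1/2
  d6 = d1*5 = 45
  d7 = d1 - d2/2 + d3 = 39/4
  d8 = d3*5 = 5
  d9 = d2 - d4 = -1/2
  d10 = d1/5 - d5 - d8*5 = -186/5
  d11 = d1 + d5 = 23
  d12 = d4/4 + d10/2 + d6*3 = 2333/20
  d13 = d8/3 + d4 = 8/3
Walk from origin (0, 0):
  seg 1: down by d1 = 9 → (0, -9)
  seg 2: left by d12 = 2333/20 → (-2333/20, -9)
  seg 3: right by d3 = 1 → (-2313/20, -9)
  seg 4: down by d8 = 5 → (-2313/20, -14)
  seg 5: down by d5 = 14 → (-2313/20, -28)
  seg 6: right by d10 = -186/5 → (-3057/20, -28)
  seg 7: left by d4 = 1 → (-3077/20, -28)

d6 = 45
d7 = 39/4
d8 = 5
d9 = -1/2
d10 = -186/5
d11 = 23
d12 = 2333/20
d13 = 8/3
endpoint = (-3077/20, -28)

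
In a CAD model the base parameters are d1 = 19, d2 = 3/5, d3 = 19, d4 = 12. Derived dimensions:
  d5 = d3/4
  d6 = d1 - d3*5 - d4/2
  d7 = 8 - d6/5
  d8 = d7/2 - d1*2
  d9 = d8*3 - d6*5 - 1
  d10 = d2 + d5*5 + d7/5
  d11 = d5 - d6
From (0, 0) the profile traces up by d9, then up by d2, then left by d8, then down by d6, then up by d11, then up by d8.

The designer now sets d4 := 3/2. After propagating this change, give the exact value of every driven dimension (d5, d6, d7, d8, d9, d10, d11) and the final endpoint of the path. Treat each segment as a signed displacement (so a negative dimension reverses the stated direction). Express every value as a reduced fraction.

Apply edit: d4 := 3/2
  d5 = d3/4 = 19/4
  d6 = d1 - d3*5 - d4/2 = -307/4
  d7 = 8 - d6/5 = 467/20
  d8 = d7/2 - d1*2 = -1053/40
  d9 = d8*3 - d6*5 - 1 = 12151/40
  d10 = d2 + d5*5 + d7/5 = 1451/50
  d11 = d5 - d6 = 163/2
Walk from origin (0, 0):
  seg 1: up by d9 = 12151/40 → (0, 12151/40)
  seg 2: up by d2 = 3/5 → (0, 2435/8)
  seg 3: left by d8 = -1053/40 → (1053/40, 2435/8)
  seg 4: down by d6 = -307/4 → (1053/40, 3049/8)
  seg 5: up by d11 = 163/2 → (1053/40, 3701/8)
  seg 6: up by d8 = -1053/40 → (1053/40, 4363/10)

d5 = 19/4
d6 = -307/4
d7 = 467/20
d8 = -1053/40
d9 = 12151/40
d10 = 1451/50
d11 = 163/2
endpoint = (1053/40, 4363/10)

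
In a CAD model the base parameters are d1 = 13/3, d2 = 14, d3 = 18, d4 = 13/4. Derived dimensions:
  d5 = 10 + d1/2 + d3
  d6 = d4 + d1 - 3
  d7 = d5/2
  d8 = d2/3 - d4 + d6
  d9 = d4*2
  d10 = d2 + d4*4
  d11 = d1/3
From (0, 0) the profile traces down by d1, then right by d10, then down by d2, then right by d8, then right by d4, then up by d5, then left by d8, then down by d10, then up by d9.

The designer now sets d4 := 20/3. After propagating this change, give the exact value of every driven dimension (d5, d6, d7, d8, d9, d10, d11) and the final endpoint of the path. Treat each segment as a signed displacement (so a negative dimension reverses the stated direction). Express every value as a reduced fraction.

d5 = 181/6
d6 = 8
d7 = 181/12
d8 = 6
d9 = 40/3
d10 = 122/3
d11 = 13/9
endpoint = (142/3, -31/2)

Apply edit: d4 := 20/3
  d5 = 10 + d1/2 + d3 = 181/6
  d6 = d4 + d1 - 3 = 8
  d7 = d5/2 = 181/12
  d8 = d2/3 - d4 + d6 = 6
  d9 = d4*2 = 40/3
  d10 = d2 + d4*4 = 122/3
  d11 = d1/3 = 13/9
Walk from origin (0, 0):
  seg 1: down by d1 = 13/3 → (0, -13/3)
  seg 2: right by d10 = 122/3 → (122/3, -13/3)
  seg 3: down by d2 = 14 → (122/3, -55/3)
  seg 4: right by d8 = 6 → (140/3, -55/3)
  seg 5: right by d4 = 20/3 → (160/3, -55/3)
  seg 6: up by d5 = 181/6 → (160/3, 71/6)
  seg 7: left by d8 = 6 → (142/3, 71/6)
  seg 8: down by d10 = 122/3 → (142/3, -173/6)
  seg 9: up by d9 = 40/3 → (142/3, -31/2)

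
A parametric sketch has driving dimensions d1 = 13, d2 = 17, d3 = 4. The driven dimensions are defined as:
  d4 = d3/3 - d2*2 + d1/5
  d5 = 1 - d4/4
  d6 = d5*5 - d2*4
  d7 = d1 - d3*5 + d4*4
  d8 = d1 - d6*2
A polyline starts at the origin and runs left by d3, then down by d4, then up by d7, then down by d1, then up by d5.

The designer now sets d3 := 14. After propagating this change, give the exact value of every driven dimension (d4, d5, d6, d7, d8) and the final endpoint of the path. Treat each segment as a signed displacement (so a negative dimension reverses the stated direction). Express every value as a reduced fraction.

d4 = -401/15
d5 = 461/60
d6 = -355/12
d7 = -2459/15
d8 = 433/6
endpoint = (-14, -8551/60)

Apply edit: d3 := 14
  d4 = d3/3 - d2*2 + d1/5 = -401/15
  d5 = 1 - d4/4 = 461/60
  d6 = d5*5 - d2*4 = -355/12
  d7 = d1 - d3*5 + d4*4 = -2459/15
  d8 = d1 - d6*2 = 433/6
Walk from origin (0, 0):
  seg 1: left by d3 = 14 → (-14, 0)
  seg 2: down by d4 = -401/15 → (-14, 401/15)
  seg 3: up by d7 = -2459/15 → (-14, -686/5)
  seg 4: down by d1 = 13 → (-14, -751/5)
  seg 5: up by d5 = 461/60 → (-14, -8551/60)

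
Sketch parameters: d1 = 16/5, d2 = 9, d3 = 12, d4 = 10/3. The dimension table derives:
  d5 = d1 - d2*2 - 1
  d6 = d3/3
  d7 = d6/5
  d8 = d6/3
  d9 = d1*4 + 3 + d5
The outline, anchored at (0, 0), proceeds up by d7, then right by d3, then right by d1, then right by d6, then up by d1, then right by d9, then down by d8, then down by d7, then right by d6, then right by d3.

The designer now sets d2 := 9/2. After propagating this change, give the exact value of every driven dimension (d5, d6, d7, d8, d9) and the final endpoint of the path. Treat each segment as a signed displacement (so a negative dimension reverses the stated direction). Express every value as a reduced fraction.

d5 = -34/5
d6 = 4
d7 = 4/5
d8 = 4/3
d9 = 9
endpoint = (221/5, 28/15)

Apply edit: d2 := 9/2
  d5 = d1 - d2*2 - 1 = -34/5
  d6 = d3/3 = 4
  d7 = d6/5 = 4/5
  d8 = d6/3 = 4/3
  d9 = d1*4 + 3 + d5 = 9
Walk from origin (0, 0):
  seg 1: up by d7 = 4/5 → (0, 4/5)
  seg 2: right by d3 = 12 → (12, 4/5)
  seg 3: right by d1 = 16/5 → (76/5, 4/5)
  seg 4: right by d6 = 4 → (96/5, 4/5)
  seg 5: up by d1 = 16/5 → (96/5, 4)
  seg 6: right by d9 = 9 → (141/5, 4)
  seg 7: down by d8 = 4/3 → (141/5, 8/3)
  seg 8: down by d7 = 4/5 → (141/5, 28/15)
  seg 9: right by d6 = 4 → (161/5, 28/15)
  seg 10: right by d3 = 12 → (221/5, 28/15)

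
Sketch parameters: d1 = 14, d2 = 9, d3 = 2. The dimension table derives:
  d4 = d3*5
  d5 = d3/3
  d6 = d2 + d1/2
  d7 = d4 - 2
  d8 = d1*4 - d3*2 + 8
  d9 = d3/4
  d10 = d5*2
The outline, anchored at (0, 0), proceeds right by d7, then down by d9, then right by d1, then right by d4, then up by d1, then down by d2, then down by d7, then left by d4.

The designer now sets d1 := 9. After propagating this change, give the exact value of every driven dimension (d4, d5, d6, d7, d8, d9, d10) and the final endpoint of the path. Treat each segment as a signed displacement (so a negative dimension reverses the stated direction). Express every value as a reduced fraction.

Apply edit: d1 := 9
  d4 = d3*5 = 10
  d5 = d3/3 = 2/3
  d6 = d2 + d1/2 = 27/2
  d7 = d4 - 2 = 8
  d8 = d1*4 - d3*2 + 8 = 40
  d9 = d3/4 = 1/2
  d10 = d5*2 = 4/3
Walk from origin (0, 0):
  seg 1: right by d7 = 8 → (8, 0)
  seg 2: down by d9 = 1/2 → (8, -1/2)
  seg 3: right by d1 = 9 → (17, -1/2)
  seg 4: right by d4 = 10 → (27, -1/2)
  seg 5: up by d1 = 9 → (27, 17/2)
  seg 6: down by d2 = 9 → (27, -1/2)
  seg 7: down by d7 = 8 → (27, -17/2)
  seg 8: left by d4 = 10 → (17, -17/2)

d4 = 10
d5 = 2/3
d6 = 27/2
d7 = 8
d8 = 40
d9 = 1/2
d10 = 4/3
endpoint = (17, -17/2)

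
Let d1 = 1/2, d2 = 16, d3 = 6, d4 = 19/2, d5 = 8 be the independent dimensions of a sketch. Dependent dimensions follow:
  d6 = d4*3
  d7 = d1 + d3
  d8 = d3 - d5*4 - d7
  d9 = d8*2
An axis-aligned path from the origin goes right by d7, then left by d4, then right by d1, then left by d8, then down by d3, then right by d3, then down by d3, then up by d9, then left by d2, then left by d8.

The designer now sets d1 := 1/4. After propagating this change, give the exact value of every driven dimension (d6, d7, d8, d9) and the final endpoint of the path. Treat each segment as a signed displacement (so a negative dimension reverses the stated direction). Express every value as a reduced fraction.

Apply edit: d1 := 1/4
  d6 = d4*3 = 57/2
  d7 = d1 + d3 = 25/4
  d8 = d3 - d5*4 - d7 = -129/4
  d9 = d8*2 = -129/2
Walk from origin (0, 0):
  seg 1: right by d7 = 25/4 → (25/4, 0)
  seg 2: left by d4 = 19/2 → (-13/4, 0)
  seg 3: right by d1 = 1/4 → (-3, 0)
  seg 4: left by d8 = -129/4 → (117/4, 0)
  seg 5: down by d3 = 6 → (117/4, -6)
  seg 6: right by d3 = 6 → (141/4, -6)
  seg 7: down by d3 = 6 → (141/4, -12)
  seg 8: up by d9 = -129/2 → (141/4, -153/2)
  seg 9: left by d2 = 16 → (77/4, -153/2)
  seg 10: left by d8 = -129/4 → (103/2, -153/2)

d6 = 57/2
d7 = 25/4
d8 = -129/4
d9 = -129/2
endpoint = (103/2, -153/2)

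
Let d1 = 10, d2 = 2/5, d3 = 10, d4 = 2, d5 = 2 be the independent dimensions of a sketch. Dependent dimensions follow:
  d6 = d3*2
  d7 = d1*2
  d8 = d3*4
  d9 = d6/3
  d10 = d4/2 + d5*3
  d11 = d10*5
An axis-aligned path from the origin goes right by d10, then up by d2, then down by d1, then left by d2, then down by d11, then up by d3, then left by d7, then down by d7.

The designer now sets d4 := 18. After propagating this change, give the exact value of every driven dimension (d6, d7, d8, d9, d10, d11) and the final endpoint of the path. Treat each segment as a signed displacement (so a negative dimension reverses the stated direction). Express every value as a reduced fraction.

Apply edit: d4 := 18
  d6 = d3*2 = 20
  d7 = d1*2 = 20
  d8 = d3*4 = 40
  d9 = d6/3 = 20/3
  d10 = d4/2 + d5*3 = 15
  d11 = d10*5 = 75
Walk from origin (0, 0):
  seg 1: right by d10 = 15 → (15, 0)
  seg 2: up by d2 = 2/5 → (15, 2/5)
  seg 3: down by d1 = 10 → (15, -48/5)
  seg 4: left by d2 = 2/5 → (73/5, -48/5)
  seg 5: down by d11 = 75 → (73/5, -423/5)
  seg 6: up by d3 = 10 → (73/5, -373/5)
  seg 7: left by d7 = 20 → (-27/5, -373/5)
  seg 8: down by d7 = 20 → (-27/5, -473/5)

d6 = 20
d7 = 20
d8 = 40
d9 = 20/3
d10 = 15
d11 = 75
endpoint = (-27/5, -473/5)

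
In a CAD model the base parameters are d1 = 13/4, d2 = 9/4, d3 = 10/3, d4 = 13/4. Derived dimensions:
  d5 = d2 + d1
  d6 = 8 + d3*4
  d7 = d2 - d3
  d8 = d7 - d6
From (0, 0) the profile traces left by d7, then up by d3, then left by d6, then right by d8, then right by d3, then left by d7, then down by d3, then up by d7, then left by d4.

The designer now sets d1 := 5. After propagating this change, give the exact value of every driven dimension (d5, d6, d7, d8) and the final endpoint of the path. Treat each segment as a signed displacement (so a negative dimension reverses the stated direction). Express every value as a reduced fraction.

Apply edit: d1 := 5
  d5 = d2 + d1 = 29/4
  d6 = 8 + d3*4 = 64/3
  d7 = d2 - d3 = -13/12
  d8 = d7 - d6 = -269/12
Walk from origin (0, 0):
  seg 1: left by d7 = -13/12 → (13/12, 0)
  seg 2: up by d3 = 10/3 → (13/12, 10/3)
  seg 3: left by d6 = 64/3 → (-81/4, 10/3)
  seg 4: right by d8 = -269/12 → (-128/3, 10/3)
  seg 5: right by d3 = 10/3 → (-118/3, 10/3)
  seg 6: left by d7 = -13/12 → (-153/4, 10/3)
  seg 7: down by d3 = 10/3 → (-153/4, 0)
  seg 8: up by d7 = -13/12 → (-153/4, -13/12)
  seg 9: left by d4 = 13/4 → (-83/2, -13/12)

d5 = 29/4
d6 = 64/3
d7 = -13/12
d8 = -269/12
endpoint = (-83/2, -13/12)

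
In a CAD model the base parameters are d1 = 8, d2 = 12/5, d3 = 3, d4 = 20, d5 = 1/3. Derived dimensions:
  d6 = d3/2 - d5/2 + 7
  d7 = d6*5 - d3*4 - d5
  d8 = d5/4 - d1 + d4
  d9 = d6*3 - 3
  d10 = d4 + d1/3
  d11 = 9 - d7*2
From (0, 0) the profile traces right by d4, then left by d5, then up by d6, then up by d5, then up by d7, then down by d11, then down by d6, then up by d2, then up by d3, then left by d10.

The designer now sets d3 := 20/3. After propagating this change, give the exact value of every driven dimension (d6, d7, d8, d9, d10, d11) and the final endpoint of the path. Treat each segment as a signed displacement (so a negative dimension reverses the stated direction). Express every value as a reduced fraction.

Apply edit: d3 := 20/3
  d6 = d3/2 - d5/2 + 7 = 61/6
  d7 = d6*5 - d3*4 - d5 = 143/6
  d8 = d5/4 - d1 + d4 = 145/12
  d9 = d6*3 - 3 = 55/2
  d10 = d4 + d1/3 = 68/3
  d11 = 9 - d7*2 = -116/3
Walk from origin (0, 0):
  seg 1: right by d4 = 20 → (20, 0)
  seg 2: left by d5 = 1/3 → (59/3, 0)
  seg 3: up by d6 = 61/6 → (59/3, 61/6)
  seg 4: up by d5 = 1/3 → (59/3, 21/2)
  seg 5: up by d7 = 143/6 → (59/3, 103/3)
  seg 6: down by d11 = -116/3 → (59/3, 73)
  seg 7: down by d6 = 61/6 → (59/3, 377/6)
  seg 8: up by d2 = 12/5 → (59/3, 1957/30)
  seg 9: up by d3 = 20/3 → (59/3, 719/10)
  seg 10: left by d10 = 68/3 → (-3, 719/10)

d6 = 61/6
d7 = 143/6
d8 = 145/12
d9 = 55/2
d10 = 68/3
d11 = -116/3
endpoint = (-3, 719/10)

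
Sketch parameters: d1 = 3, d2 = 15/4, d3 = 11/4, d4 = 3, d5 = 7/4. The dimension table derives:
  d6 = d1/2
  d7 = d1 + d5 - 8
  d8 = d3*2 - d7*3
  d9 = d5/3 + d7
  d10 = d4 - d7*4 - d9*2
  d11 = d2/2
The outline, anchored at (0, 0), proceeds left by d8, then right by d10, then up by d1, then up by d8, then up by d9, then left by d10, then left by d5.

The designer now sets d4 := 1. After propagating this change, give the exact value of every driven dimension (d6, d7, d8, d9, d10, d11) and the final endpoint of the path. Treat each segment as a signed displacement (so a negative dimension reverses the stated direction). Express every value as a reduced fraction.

Apply edit: d4 := 1
  d6 = d1/2 = 3/2
  d7 = d1 + d5 - 8 = -13/4
  d8 = d3*2 - d7*3 = 61/4
  d9 = d5/3 + d7 = -8/3
  d10 = d4 - d7*4 - d9*2 = 58/3
  d11 = d2/2 = 15/8
Walk from origin (0, 0):
  seg 1: left by d8 = 61/4 → (-61/4, 0)
  seg 2: right by d10 = 58/3 → (49/12, 0)
  seg 3: up by d1 = 3 → (49/12, 3)
  seg 4: up by d8 = 61/4 → (49/12, 73/4)
  seg 5: up by d9 = -8/3 → (49/12, 187/12)
  seg 6: left by d10 = 58/3 → (-61/4, 187/12)
  seg 7: left by d5 = 7/4 → (-17, 187/12)

d6 = 3/2
d7 = -13/4
d8 = 61/4
d9 = -8/3
d10 = 58/3
d11 = 15/8
endpoint = (-17, 187/12)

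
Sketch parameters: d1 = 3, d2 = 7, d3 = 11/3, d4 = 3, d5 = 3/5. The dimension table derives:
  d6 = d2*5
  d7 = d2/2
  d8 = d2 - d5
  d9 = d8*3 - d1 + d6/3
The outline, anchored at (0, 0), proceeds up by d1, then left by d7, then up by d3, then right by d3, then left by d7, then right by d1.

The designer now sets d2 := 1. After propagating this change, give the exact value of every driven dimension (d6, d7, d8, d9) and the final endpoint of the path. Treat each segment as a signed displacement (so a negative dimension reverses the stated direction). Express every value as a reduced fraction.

d6 = 5
d7 = 1/2
d8 = 2/5
d9 = -2/15
endpoint = (17/3, 20/3)

Apply edit: d2 := 1
  d6 = d2*5 = 5
  d7 = d2/2 = 1/2
  d8 = d2 - d5 = 2/5
  d9 = d8*3 - d1 + d6/3 = -2/15
Walk from origin (0, 0):
  seg 1: up by d1 = 3 → (0, 3)
  seg 2: left by d7 = 1/2 → (-1/2, 3)
  seg 3: up by d3 = 11/3 → (-1/2, 20/3)
  seg 4: right by d3 = 11/3 → (19/6, 20/3)
  seg 5: left by d7 = 1/2 → (8/3, 20/3)
  seg 6: right by d1 = 3 → (17/3, 20/3)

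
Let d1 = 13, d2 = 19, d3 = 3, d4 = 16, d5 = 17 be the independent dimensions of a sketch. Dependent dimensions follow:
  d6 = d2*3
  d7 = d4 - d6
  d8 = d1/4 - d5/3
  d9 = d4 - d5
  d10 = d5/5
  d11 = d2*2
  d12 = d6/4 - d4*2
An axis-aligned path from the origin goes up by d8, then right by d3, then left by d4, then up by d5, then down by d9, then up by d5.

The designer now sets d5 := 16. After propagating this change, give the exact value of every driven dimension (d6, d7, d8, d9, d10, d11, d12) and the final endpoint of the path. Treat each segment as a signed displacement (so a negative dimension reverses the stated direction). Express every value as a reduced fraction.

Apply edit: d5 := 16
  d6 = d2*3 = 57
  d7 = d4 - d6 = -41
  d8 = d1/4 - d5/3 = -25/12
  d9 = d4 - d5 = 0
  d10 = d5/5 = 16/5
  d11 = d2*2 = 38
  d12 = d6/4 - d4*2 = -71/4
Walk from origin (0, 0):
  seg 1: up by d8 = -25/12 → (0, -25/12)
  seg 2: right by d3 = 3 → (3, -25/12)
  seg 3: left by d4 = 16 → (-13, -25/12)
  seg 4: up by d5 = 16 → (-13, 167/12)
  seg 5: down by d9 = 0 → (-13, 167/12)
  seg 6: up by d5 = 16 → (-13, 359/12)

d6 = 57
d7 = -41
d8 = -25/12
d9 = 0
d10 = 16/5
d11 = 38
d12 = -71/4
endpoint = (-13, 359/12)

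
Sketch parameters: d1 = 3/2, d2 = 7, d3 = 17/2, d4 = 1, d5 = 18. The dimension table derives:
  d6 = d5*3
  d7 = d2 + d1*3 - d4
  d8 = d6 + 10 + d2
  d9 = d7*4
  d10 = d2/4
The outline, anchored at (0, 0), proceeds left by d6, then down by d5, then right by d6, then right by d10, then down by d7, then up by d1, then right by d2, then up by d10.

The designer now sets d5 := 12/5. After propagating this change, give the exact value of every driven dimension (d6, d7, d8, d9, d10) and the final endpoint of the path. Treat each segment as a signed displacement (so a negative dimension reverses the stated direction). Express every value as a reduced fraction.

d6 = 36/5
d7 = 21/2
d8 = 121/5
d9 = 42
d10 = 7/4
endpoint = (35/4, -193/20)

Apply edit: d5 := 12/5
  d6 = d5*3 = 36/5
  d7 = d2 + d1*3 - d4 = 21/2
  d8 = d6 + 10 + d2 = 121/5
  d9 = d7*4 = 42
  d10 = d2/4 = 7/4
Walk from origin (0, 0):
  seg 1: left by d6 = 36/5 → (-36/5, 0)
  seg 2: down by d5 = 12/5 → (-36/5, -12/5)
  seg 3: right by d6 = 36/5 → (0, -12/5)
  seg 4: right by d10 = 7/4 → (7/4, -12/5)
  seg 5: down by d7 = 21/2 → (7/4, -129/10)
  seg 6: up by d1 = 3/2 → (7/4, -57/5)
  seg 7: right by d2 = 7 → (35/4, -57/5)
  seg 8: up by d10 = 7/4 → (35/4, -193/20)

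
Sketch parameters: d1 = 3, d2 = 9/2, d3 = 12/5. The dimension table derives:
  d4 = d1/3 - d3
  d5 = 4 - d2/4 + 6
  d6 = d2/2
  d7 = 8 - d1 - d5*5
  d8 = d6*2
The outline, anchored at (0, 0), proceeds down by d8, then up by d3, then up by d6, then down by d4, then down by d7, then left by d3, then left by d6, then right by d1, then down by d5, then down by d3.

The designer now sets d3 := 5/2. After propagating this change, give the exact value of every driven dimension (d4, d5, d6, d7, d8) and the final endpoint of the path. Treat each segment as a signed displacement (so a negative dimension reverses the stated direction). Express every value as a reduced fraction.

Apply edit: d3 := 5/2
  d4 = d1/3 - d3 = -3/2
  d5 = 4 - d2/4 + 6 = 71/8
  d6 = d2/2 = 9/4
  d7 = 8 - d1 - d5*5 = -315/8
  d8 = d6*2 = 9/2
Walk from origin (0, 0):
  seg 1: down by d8 = 9/2 → (0, -9/2)
  seg 2: up by d3 = 5/2 → (0, -2)
  seg 3: up by d6 = 9/4 → (0, 1/4)
  seg 4: down by d4 = -3/2 → (0, 7/4)
  seg 5: down by d7 = -315/8 → (0, 329/8)
  seg 6: left by d3 = 5/2 → (-5/2, 329/8)
  seg 7: left by d6 = 9/4 → (-19/4, 329/8)
  seg 8: right by d1 = 3 → (-7/4, 329/8)
  seg 9: down by d5 = 71/8 → (-7/4, 129/4)
  seg 10: down by d3 = 5/2 → (-7/4, 119/4)

d4 = -3/2
d5 = 71/8
d6 = 9/4
d7 = -315/8
d8 = 9/2
endpoint = (-7/4, 119/4)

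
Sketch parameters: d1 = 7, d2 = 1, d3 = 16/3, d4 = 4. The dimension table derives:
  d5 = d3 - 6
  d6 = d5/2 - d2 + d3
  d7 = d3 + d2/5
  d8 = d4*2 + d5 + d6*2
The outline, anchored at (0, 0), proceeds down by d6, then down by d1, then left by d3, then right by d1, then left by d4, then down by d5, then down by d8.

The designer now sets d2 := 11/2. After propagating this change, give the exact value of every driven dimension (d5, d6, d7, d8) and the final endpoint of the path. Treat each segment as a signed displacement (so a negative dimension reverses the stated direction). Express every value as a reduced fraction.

d5 = -2/3
d6 = -1/2
d7 = 193/30
d8 = 19/3
endpoint = (-7/3, -73/6)

Apply edit: d2 := 11/2
  d5 = d3 - 6 = -2/3
  d6 = d5/2 - d2 + d3 = -1/2
  d7 = d3 + d2/5 = 193/30
  d8 = d4*2 + d5 + d6*2 = 19/3
Walk from origin (0, 0):
  seg 1: down by d6 = -1/2 → (0, 1/2)
  seg 2: down by d1 = 7 → (0, -13/2)
  seg 3: left by d3 = 16/3 → (-16/3, -13/2)
  seg 4: right by d1 = 7 → (5/3, -13/2)
  seg 5: left by d4 = 4 → (-7/3, -13/2)
  seg 6: down by d5 = -2/3 → (-7/3, -35/6)
  seg 7: down by d8 = 19/3 → (-7/3, -73/6)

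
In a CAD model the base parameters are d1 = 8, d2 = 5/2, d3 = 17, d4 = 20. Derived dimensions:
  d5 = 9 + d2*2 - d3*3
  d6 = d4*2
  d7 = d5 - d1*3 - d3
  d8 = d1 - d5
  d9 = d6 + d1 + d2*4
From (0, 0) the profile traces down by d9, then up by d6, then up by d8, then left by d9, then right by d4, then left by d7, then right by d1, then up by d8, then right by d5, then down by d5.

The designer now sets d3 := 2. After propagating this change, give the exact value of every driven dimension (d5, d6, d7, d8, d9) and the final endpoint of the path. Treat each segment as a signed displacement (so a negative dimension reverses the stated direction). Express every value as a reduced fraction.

d5 = 8
d6 = 40
d7 = -18
d8 = 0
d9 = 58
endpoint = (-4, -26)

Apply edit: d3 := 2
  d5 = 9 + d2*2 - d3*3 = 8
  d6 = d4*2 = 40
  d7 = d5 - d1*3 - d3 = -18
  d8 = d1 - d5 = 0
  d9 = d6 + d1 + d2*4 = 58
Walk from origin (0, 0):
  seg 1: down by d9 = 58 → (0, -58)
  seg 2: up by d6 = 40 → (0, -18)
  seg 3: up by d8 = 0 → (0, -18)
  seg 4: left by d9 = 58 → (-58, -18)
  seg 5: right by d4 = 20 → (-38, -18)
  seg 6: left by d7 = -18 → (-20, -18)
  seg 7: right by d1 = 8 → (-12, -18)
  seg 8: up by d8 = 0 → (-12, -18)
  seg 9: right by d5 = 8 → (-4, -18)
  seg 10: down by d5 = 8 → (-4, -26)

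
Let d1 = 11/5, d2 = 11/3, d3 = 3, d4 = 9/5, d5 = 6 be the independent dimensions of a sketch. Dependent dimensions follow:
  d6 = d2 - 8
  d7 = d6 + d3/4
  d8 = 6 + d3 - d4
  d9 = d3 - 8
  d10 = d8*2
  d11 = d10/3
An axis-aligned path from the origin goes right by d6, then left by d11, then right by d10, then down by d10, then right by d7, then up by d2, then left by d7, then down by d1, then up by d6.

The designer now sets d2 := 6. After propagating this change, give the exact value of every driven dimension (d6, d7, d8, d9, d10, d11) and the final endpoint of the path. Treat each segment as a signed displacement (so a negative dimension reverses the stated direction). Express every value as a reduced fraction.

Apply edit: d2 := 6
  d6 = d2 - 8 = -2
  d7 = d6 + d3/4 = -5/4
  d8 = 6 + d3 - d4 = 36/5
  d9 = d3 - 8 = -5
  d10 = d8*2 = 72/5
  d11 = d10/3 = 24/5
Walk from origin (0, 0):
  seg 1: right by d6 = -2 → (-2, 0)
  seg 2: left by d11 = 24/5 → (-34/5, 0)
  seg 3: right by d10 = 72/5 → (38/5, 0)
  seg 4: down by d10 = 72/5 → (38/5, -72/5)
  seg 5: right by d7 = -5/4 → (127/20, -72/5)
  seg 6: up by d2 = 6 → (127/20, -42/5)
  seg 7: left by d7 = -5/4 → (38/5, -42/5)
  seg 8: down by d1 = 11/5 → (38/5, -53/5)
  seg 9: up by d6 = -2 → (38/5, -63/5)

d6 = -2
d7 = -5/4
d8 = 36/5
d9 = -5
d10 = 72/5
d11 = 24/5
endpoint = (38/5, -63/5)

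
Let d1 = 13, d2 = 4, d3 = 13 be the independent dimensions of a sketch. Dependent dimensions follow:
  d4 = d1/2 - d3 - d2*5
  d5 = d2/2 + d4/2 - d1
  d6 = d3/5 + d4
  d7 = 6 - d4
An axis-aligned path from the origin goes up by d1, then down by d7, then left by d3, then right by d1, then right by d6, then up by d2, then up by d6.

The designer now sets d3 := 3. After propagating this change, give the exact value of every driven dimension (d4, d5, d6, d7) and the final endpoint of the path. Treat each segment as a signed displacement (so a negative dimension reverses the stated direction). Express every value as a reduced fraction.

d4 = -33/2
d5 = -77/4
d6 = -159/10
d7 = 45/2
endpoint = (-59/10, -107/5)

Apply edit: d3 := 3
  d4 = d1/2 - d3 - d2*5 = -33/2
  d5 = d2/2 + d4/2 - d1 = -77/4
  d6 = d3/5 + d4 = -159/10
  d7 = 6 - d4 = 45/2
Walk from origin (0, 0):
  seg 1: up by d1 = 13 → (0, 13)
  seg 2: down by d7 = 45/2 → (0, -19/2)
  seg 3: left by d3 = 3 → (-3, -19/2)
  seg 4: right by d1 = 13 → (10, -19/2)
  seg 5: right by d6 = -159/10 → (-59/10, -19/2)
  seg 6: up by d2 = 4 → (-59/10, -11/2)
  seg 7: up by d6 = -159/10 → (-59/10, -107/5)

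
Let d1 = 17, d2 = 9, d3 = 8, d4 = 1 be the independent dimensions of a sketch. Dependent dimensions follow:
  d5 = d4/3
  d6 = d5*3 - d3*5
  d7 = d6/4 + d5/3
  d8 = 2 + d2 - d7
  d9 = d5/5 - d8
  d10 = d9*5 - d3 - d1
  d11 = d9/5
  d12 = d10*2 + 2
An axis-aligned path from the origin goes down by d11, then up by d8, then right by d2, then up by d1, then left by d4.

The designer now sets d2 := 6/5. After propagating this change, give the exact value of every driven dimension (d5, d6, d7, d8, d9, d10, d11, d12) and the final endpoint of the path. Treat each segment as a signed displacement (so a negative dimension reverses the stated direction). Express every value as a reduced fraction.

d5 = 1/3
d6 = -39
d7 = -347/36
d8 = 2311/180
d9 = -2299/180
d10 = -3199/36
d11 = -2299/900
d12 = -3163/18
endpoint = (1/5, 4859/150)

Apply edit: d2 := 6/5
  d5 = d4/3 = 1/3
  d6 = d5*3 - d3*5 = -39
  d7 = d6/4 + d5/3 = -347/36
  d8 = 2 + d2 - d7 = 2311/180
  d9 = d5/5 - d8 = -2299/180
  d10 = d9*5 - d3 - d1 = -3199/36
  d11 = d9/5 = -2299/900
  d12 = d10*2 + 2 = -3163/18
Walk from origin (0, 0):
  seg 1: down by d11 = -2299/900 → (0, 2299/900)
  seg 2: up by d8 = 2311/180 → (0, 2309/150)
  seg 3: right by d2 = 6/5 → (6/5, 2309/150)
  seg 4: up by d1 = 17 → (6/5, 4859/150)
  seg 5: left by d4 = 1 → (1/5, 4859/150)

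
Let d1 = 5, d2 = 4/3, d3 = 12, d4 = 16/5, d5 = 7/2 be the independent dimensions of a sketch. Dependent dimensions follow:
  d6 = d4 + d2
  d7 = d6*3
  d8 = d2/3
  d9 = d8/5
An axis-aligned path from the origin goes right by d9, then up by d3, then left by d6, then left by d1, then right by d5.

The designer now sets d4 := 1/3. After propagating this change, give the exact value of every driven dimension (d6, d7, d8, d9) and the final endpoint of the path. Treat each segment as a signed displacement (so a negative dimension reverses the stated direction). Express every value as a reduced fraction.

d6 = 5/3
d7 = 5
d8 = 4/9
d9 = 4/45
endpoint = (-277/90, 12)

Apply edit: d4 := 1/3
  d6 = d4 + d2 = 5/3
  d7 = d6*3 = 5
  d8 = d2/3 = 4/9
  d9 = d8/5 = 4/45
Walk from origin (0, 0):
  seg 1: right by d9 = 4/45 → (4/45, 0)
  seg 2: up by d3 = 12 → (4/45, 12)
  seg 3: left by d6 = 5/3 → (-71/45, 12)
  seg 4: left by d1 = 5 → (-296/45, 12)
  seg 5: right by d5 = 7/2 → (-277/90, 12)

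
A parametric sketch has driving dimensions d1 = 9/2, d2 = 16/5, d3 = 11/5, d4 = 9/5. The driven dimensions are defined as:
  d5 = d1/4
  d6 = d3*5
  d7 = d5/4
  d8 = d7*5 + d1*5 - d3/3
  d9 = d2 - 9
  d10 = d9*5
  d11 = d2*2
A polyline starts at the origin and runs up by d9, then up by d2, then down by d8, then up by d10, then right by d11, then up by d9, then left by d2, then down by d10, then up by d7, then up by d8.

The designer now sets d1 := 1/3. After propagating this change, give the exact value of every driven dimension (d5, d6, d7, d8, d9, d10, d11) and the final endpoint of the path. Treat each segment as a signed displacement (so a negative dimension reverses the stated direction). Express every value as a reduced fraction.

Apply edit: d1 := 1/3
  d5 = d1/4 = 1/12
  d6 = d3*5 = 11
  d7 = d5/4 = 1/48
  d8 = d7*5 + d1*5 - d3/3 = 83/80
  d9 = d2 - 9 = -29/5
  d10 = d9*5 = -29
  d11 = d2*2 = 32/5
Walk from origin (0, 0):
  seg 1: up by d9 = -29/5 → (0, -29/5)
  seg 2: up by d2 = 16/5 → (0, -13/5)
  seg 3: down by d8 = 83/80 → (0, -291/80)
  seg 4: up by d10 = -29 → (0, -2611/80)
  seg 5: right by d11 = 32/5 → (32/5, -2611/80)
  seg 6: up by d9 = -29/5 → (32/5, -615/16)
  seg 7: left by d2 = 16/5 → (16/5, -615/16)
  seg 8: down by d10 = -29 → (16/5, -151/16)
  seg 9: up by d7 = 1/48 → (16/5, -113/12)
  seg 10: up by d8 = 83/80 → (16/5, -2011/240)

d5 = 1/12
d6 = 11
d7 = 1/48
d8 = 83/80
d9 = -29/5
d10 = -29
d11 = 32/5
endpoint = (16/5, -2011/240)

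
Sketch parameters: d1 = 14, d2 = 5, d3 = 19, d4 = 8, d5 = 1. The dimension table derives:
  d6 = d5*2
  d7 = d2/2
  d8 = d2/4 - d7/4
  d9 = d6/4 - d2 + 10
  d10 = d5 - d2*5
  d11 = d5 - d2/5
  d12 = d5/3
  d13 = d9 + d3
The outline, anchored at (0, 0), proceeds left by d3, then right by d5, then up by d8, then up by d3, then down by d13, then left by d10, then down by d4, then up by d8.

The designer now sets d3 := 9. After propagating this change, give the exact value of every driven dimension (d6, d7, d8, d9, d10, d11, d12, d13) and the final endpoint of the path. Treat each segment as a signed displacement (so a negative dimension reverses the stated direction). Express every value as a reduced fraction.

Apply edit: d3 := 9
  d6 = d5*2 = 2
  d7 = d2/2 = 5/2
  d8 = d2/4 - d7/4 = 5/8
  d9 = d6/4 - d2 + 10 = 11/2
  d10 = d5 - d2*5 = -24
  d11 = d5 - d2/5 = 0
  d12 = d5/3 = 1/3
  d13 = d9 + d3 = 29/2
Walk from origin (0, 0):
  seg 1: left by d3 = 9 → (-9, 0)
  seg 2: right by d5 = 1 → (-8, 0)
  seg 3: up by d8 = 5/8 → (-8, 5/8)
  seg 4: up by d3 = 9 → (-8, 77/8)
  seg 5: down by d13 = 29/2 → (-8, -39/8)
  seg 6: left by d10 = -24 → (16, -39/8)
  seg 7: down by d4 = 8 → (16, -103/8)
  seg 8: up by d8 = 5/8 → (16, -49/4)

d6 = 2
d7 = 5/2
d8 = 5/8
d9 = 11/2
d10 = -24
d11 = 0
d12 = 1/3
d13 = 29/2
endpoint = (16, -49/4)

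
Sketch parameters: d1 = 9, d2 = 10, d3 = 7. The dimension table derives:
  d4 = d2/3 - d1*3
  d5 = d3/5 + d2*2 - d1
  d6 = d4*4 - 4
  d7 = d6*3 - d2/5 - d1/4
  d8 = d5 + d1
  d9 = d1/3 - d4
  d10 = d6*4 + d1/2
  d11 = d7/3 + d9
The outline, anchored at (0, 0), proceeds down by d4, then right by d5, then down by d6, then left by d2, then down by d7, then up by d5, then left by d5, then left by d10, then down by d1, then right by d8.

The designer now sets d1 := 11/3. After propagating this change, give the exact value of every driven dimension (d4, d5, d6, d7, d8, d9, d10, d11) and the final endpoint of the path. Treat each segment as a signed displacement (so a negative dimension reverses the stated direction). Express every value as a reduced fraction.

Apply edit: d1 := 11/3
  d4 = d2/3 - d1*3 = -23/3
  d5 = d3/5 + d2*2 - d1 = 266/15
  d6 = d4*4 - 4 = -104/3
  d7 = d6*3 - d2/5 - d1/4 = -1283/12
  d8 = d5 + d1 = 107/5
  d9 = d1/3 - d4 = 80/9
  d10 = d6*4 + d1/2 = -821/6
  d11 = d7/3 + d9 = -107/4
Walk from origin (0, 0):
  seg 1: down by d4 = -23/3 → (0, 23/3)
  seg 2: right by d5 = 266/15 → (266/15, 23/3)
  seg 3: down by d6 = -104/3 → (266/15, 127/3)
  seg 4: left by d2 = 10 → (116/15, 127/3)
  seg 5: down by d7 = -1283/12 → (116/15, 597/4)
  seg 6: up by d5 = 266/15 → (116/15, 10019/60)
  seg 7: left by d5 = 266/15 → (-10, 10019/60)
  seg 8: left by d10 = -821/6 → (761/6, 10019/60)
  seg 9: down by d1 = 11/3 → (761/6, 9799/60)
  seg 10: right by d8 = 107/5 → (4447/30, 9799/60)

d4 = -23/3
d5 = 266/15
d6 = -104/3
d7 = -1283/12
d8 = 107/5
d9 = 80/9
d10 = -821/6
d11 = -107/4
endpoint = (4447/30, 9799/60)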